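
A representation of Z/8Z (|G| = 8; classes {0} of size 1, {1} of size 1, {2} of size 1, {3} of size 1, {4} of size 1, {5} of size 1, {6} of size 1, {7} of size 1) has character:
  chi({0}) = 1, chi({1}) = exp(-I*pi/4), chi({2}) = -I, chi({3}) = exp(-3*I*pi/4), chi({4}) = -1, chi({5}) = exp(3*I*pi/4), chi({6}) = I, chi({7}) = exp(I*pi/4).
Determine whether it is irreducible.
Irreducible: <chi, chi> = 1.

<chi, chi> = (1/|G|) sum_C |C| * |chi(C)|^2 = (1/8)[1*|1|^2 + 1*|exp(-I*pi/4)|^2 + 1*|-I|^2 + 1*|exp(-3*I*pi/4)|^2 + 1*|-1|^2 + 1*|exp(3*I*pi/4)|^2 + 1*|I|^2 + 1*|exp(I*pi/4)|^2]
  = (1/8)[(1) + (1) + (1) + (1) + (1) + (1) + (1) + (1)] = 8/8 = 1.
(Exp terms are combined using exp(i*s)*conj(exp(i*t)) = exp(i*(s-t)), and sums of them are collapsed using the identity that for every m > 1 the m distinct m-th roots of unity sum to 0, e.g. 1 + exp(2*I*pi/3) + exp(-2*I*pi/3) = 0.)
A character is irreducible iff <chi, chi> = 1, so this representation is irreducible.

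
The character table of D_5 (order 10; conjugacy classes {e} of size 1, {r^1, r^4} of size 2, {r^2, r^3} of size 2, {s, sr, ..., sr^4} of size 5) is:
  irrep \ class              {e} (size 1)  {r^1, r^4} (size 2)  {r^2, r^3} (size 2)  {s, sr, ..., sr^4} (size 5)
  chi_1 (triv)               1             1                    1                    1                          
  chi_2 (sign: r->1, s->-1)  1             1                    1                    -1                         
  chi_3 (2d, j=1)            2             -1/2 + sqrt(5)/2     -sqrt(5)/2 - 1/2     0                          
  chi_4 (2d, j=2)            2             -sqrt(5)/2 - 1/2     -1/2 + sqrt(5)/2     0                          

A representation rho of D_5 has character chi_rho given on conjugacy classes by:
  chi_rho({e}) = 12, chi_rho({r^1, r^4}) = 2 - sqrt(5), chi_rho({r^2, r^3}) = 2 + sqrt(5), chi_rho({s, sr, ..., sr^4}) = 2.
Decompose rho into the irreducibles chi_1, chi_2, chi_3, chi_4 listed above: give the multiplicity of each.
Multiplicities: chi_1: 3, chi_2: 1, chi_3: 1, chi_4: 3.

Details: Use <chi_rho, chi> = (1/|G|) sum_C |C| * chi_rho(C) * conj(chi(C)) with |G| = 10 for each irreducible chi in the table:
  <chi_rho, chi_1> = (1/10)[1*(12)*conj(1) + 2*(2 - sqrt(5))*conj(1) + 2*(2 + sqrt(5))*conj(1) + 5*(2)*conj(1)]
      = (1/10)[(12) + (4 - 2*sqrt(5)) + (4 + 2*sqrt(5)) + (10)] = 30/10 = 3
  <chi_rho, chi_2> = (1/10)[1*(12)*conj(1) + 2*(2 - sqrt(5))*conj(1) + 2*(2 + sqrt(5))*conj(1) + 5*(2)*conj(-1)]
      = (1/10)[(12) + (4 - 2*sqrt(5)) + (4 + 2*sqrt(5)) + (-10)] = 10/10 = 1
  <chi_rho, chi_3> = (1/10)[1*(12)*conj(2) + 2*(2 - sqrt(5))*conj(-1/2 + sqrt(5)/2) + 2*(2 + sqrt(5))*conj(-sqrt(5)/2 - 1/2) + 5*(2)*conj(0)]
      = (1/10)[(24) + (-7 + 3*sqrt(5)) + (-7 - 3*sqrt(5)) + (0)] = 10/10 = 1
  <chi_rho, chi_4> = (1/10)[1*(12)*conj(2) + 2*(2 - sqrt(5))*conj(-sqrt(5)/2 - 1/2) + 2*(2 + sqrt(5))*conj(-1/2 + sqrt(5)/2) + 5*(2)*conj(0)]
      = (1/10)[(24) + (3 - sqrt(5)) + (sqrt(5) + 3) + (0)] = 30/10 = 3
Dimension check: dim(rho) = sum (mult * dim) = 3*1 + 1*1 + 1*2 + 3*2 = 12 = chi_rho(e) = 12.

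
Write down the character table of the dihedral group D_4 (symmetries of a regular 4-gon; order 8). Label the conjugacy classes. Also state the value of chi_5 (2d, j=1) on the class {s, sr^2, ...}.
Conjugacy classes: {e} of size 1, {r^2} of size 1, {r^1, r^3} of size 2, {s, sr^2, ...} of size 2, {sr, sr^3, ...} of size 2.
Character table:
  irrep \ class              {e} (size 1)  {r^2} (size 1)  {r^1, r^3} (size 2)  {s, sr^2, ...} (size 2)  {sr, sr^3, ...} (size 2)
  chi_1 (triv)               1             1               1                    1                        1                       
  chi_2 (sign: r->1, s->-1)  1             1               1                    -1                       -1                      
  chi_3 (r->-1, s->1)        1             1               -1                   1                        -1                      
  chi_4 (r->-1, s->-1)       1             1               -1                   -1                       1                       
  chi_5 (2d, j=1)            2             -2              0                    0                        0                       

Spot check: chi_5 (2d, j=1) on {s, sr^2, ...} = 0.

Explanation: D_4 has order 2*4 = 8 with 5 conjugacy classes, hence 5 irreducibles. Sum of squared dims 1 + 1 + 1 + 1 + 4 = 8 = |G|. Linear characters come from the abelianisation; the 2-dimensional irreps have character r^k -> 2*cos(2*pi*j*k/4), reflections -> 0.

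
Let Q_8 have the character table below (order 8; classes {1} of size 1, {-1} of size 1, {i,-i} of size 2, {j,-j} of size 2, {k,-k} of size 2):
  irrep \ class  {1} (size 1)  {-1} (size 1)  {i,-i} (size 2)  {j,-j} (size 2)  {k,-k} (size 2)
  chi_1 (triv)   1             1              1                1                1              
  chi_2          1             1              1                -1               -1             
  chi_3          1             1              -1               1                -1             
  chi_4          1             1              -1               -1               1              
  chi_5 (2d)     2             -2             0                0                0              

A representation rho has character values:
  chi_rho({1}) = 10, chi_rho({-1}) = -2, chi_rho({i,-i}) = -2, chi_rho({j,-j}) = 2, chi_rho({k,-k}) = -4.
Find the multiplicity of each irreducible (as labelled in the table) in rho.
Multiplicities: chi_1: 0, chi_2: 1, chi_3: 3, chi_4: 0, chi_5: 3.

Reasoning: Use <chi_rho, chi> = (1/|G|) sum_C |C| * chi_rho(C) * conj(chi(C)) with |G| = 8 for each irreducible chi in the table:
  <chi_rho, chi_1> = (1/8)[1*(10)*conj(1) + 1*(-2)*conj(1) + 2*(-2)*conj(1) + 2*(2)*conj(1) + 2*(-4)*conj(1)]
      = (1/8)[(10) + (-2) + (-4) + (4) + (-8)] = 0/8 = 0
  <chi_rho, chi_2> = (1/8)[1*(10)*conj(1) + 1*(-2)*conj(1) + 2*(-2)*conj(1) + 2*(2)*conj(-1) + 2*(-4)*conj(-1)]
      = (1/8)[(10) + (-2) + (-4) + (-4) + (8)] = 8/8 = 1
  <chi_rho, chi_3> = (1/8)[1*(10)*conj(1) + 1*(-2)*conj(1) + 2*(-2)*conj(-1) + 2*(2)*conj(1) + 2*(-4)*conj(-1)]
      = (1/8)[(10) + (-2) + (4) + (4) + (8)] = 24/8 = 3
  <chi_rho, chi_4> = (1/8)[1*(10)*conj(1) + 1*(-2)*conj(1) + 2*(-2)*conj(-1) + 2*(2)*conj(-1) + 2*(-4)*conj(1)]
      = (1/8)[(10) + (-2) + (4) + (-4) + (-8)] = 0/8 = 0
  <chi_rho, chi_5> = (1/8)[1*(10)*conj(2) + 1*(-2)*conj(-2) + 2*(-2)*conj(0) + 2*(2)*conj(0) + 2*(-4)*conj(0)]
      = (1/8)[(20) + (4) + (0) + (0) + (0)] = 24/8 = 3
Dimension check: dim(rho) = sum (mult * dim) = 0*1 + 1*1 + 3*1 + 0*1 + 3*2 = 10 = chi_rho(e) = 10.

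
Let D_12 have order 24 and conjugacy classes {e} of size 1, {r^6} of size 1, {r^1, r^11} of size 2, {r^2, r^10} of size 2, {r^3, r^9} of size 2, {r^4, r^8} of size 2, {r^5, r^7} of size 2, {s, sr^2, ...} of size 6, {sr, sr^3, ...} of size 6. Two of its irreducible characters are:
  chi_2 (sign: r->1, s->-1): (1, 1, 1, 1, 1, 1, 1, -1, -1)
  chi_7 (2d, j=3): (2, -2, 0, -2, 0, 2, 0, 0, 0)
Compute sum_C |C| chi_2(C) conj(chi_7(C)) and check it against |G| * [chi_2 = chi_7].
Sum = 0; so <chi_2, chi_7> = 0 (distinct irreducibles are orthogonal).

Solution. Compute term by term over conjugacy classes (|C| * chi_2(C) * conj(chi_7(C))):
  1*(1)*conj(2) + 1*(1)*conj(-2) + 2*(1)*conj(0) + 2*(1)*conj(-2) + 2*(1)*conj(0) + 2*(1)*conj(2) + 2*(1)*conj(0) + 6*(-1)*conj(0) + 6*(-1)*conj(0)
  = (2) + (-2) + (0) + (-4) + (0) + (4) + (0) + (0) + (0)
  = 0.
Dividing by |G| = 24 gives 0/24 = 0, matching the row-orthogonality relation <chi_2, chi_7> = [chi_2 = chi_7].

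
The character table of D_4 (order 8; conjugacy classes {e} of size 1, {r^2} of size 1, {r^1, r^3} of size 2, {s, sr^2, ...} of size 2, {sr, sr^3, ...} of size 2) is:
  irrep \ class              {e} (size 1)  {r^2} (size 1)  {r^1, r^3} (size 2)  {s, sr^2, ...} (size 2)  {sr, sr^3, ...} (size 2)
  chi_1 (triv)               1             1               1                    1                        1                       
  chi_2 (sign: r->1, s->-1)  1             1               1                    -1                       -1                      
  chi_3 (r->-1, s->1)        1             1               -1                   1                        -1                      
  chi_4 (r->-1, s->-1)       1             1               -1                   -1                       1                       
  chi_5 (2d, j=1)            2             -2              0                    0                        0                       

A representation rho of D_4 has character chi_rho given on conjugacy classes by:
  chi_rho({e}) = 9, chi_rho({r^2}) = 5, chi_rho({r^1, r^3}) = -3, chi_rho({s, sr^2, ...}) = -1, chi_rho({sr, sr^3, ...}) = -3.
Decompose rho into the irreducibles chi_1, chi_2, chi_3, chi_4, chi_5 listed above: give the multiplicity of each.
Multiplicities: chi_1: 0, chi_2: 2, chi_3: 3, chi_4: 2, chi_5: 1.

Argument: Use <chi_rho, chi> = (1/|G|) sum_C |C| * chi_rho(C) * conj(chi(C)) with |G| = 8 for each irreducible chi in the table:
  <chi_rho, chi_1> = (1/8)[1*(9)*conj(1) + 1*(5)*conj(1) + 2*(-3)*conj(1) + 2*(-1)*conj(1) + 2*(-3)*conj(1)]
      = (1/8)[(9) + (5) + (-6) + (-2) + (-6)] = 0/8 = 0
  <chi_rho, chi_2> = (1/8)[1*(9)*conj(1) + 1*(5)*conj(1) + 2*(-3)*conj(1) + 2*(-1)*conj(-1) + 2*(-3)*conj(-1)]
      = (1/8)[(9) + (5) + (-6) + (2) + (6)] = 16/8 = 2
  <chi_rho, chi_3> = (1/8)[1*(9)*conj(1) + 1*(5)*conj(1) + 2*(-3)*conj(-1) + 2*(-1)*conj(1) + 2*(-3)*conj(-1)]
      = (1/8)[(9) + (5) + (6) + (-2) + (6)] = 24/8 = 3
  <chi_rho, chi_4> = (1/8)[1*(9)*conj(1) + 1*(5)*conj(1) + 2*(-3)*conj(-1) + 2*(-1)*conj(-1) + 2*(-3)*conj(1)]
      = (1/8)[(9) + (5) + (6) + (2) + (-6)] = 16/8 = 2
  <chi_rho, chi_5> = (1/8)[1*(9)*conj(2) + 1*(5)*conj(-2) + 2*(-3)*conj(0) + 2*(-1)*conj(0) + 2*(-3)*conj(0)]
      = (1/8)[(18) + (-10) + (0) + (0) + (0)] = 8/8 = 1
Dimension check: dim(rho) = sum (mult * dim) = 0*1 + 2*1 + 3*1 + 2*1 + 1*2 = 9 = chi_rho(e) = 9.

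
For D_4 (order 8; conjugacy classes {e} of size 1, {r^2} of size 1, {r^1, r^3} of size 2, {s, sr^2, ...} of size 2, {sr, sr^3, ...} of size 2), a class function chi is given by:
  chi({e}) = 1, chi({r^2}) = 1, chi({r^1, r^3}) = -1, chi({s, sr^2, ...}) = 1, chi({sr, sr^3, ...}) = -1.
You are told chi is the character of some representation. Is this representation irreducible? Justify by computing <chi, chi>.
Irreducible: <chi, chi> = 1.

<chi, chi> = (1/|G|) sum_C |C| * |chi(C)|^2 = (1/8)[1*|1|^2 + 1*|1|^2 + 2*|-1|^2 + 2*|1|^2 + 2*|-1|^2]
  = (1/8)[(1) + (1) + (2) + (2) + (2)] = 8/8 = 1.
A character is irreducible iff <chi, chi> = 1, so this representation is irreducible.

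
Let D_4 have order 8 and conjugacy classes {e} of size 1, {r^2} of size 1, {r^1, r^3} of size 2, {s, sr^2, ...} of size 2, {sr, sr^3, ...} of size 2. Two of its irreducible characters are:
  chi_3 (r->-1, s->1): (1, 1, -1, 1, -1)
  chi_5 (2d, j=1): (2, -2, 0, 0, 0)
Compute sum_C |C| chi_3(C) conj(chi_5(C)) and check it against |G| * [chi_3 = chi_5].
Sum = 0; so <chi_3, chi_5> = 0 (distinct irreducibles are orthogonal).

Derivation: Compute term by term over conjugacy classes (|C| * chi_3(C) * conj(chi_5(C))):
  1*(1)*conj(2) + 1*(1)*conj(-2) + 2*(-1)*conj(0) + 2*(1)*conj(0) + 2*(-1)*conj(0)
  = (2) + (-2) + (0) + (0) + (0)
  = 0.
Dividing by |G| = 8 gives 0/8 = 0, matching the row-orthogonality relation <chi_3, chi_5> = [chi_3 = chi_5].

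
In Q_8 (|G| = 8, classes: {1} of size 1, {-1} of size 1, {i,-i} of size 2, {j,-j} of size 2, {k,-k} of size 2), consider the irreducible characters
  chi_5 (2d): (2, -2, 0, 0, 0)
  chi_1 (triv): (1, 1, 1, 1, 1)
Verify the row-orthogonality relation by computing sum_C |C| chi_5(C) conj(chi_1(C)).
Sum = 0; so <chi_5, chi_1> = 0 (distinct irreducibles are orthogonal).

Solution. Compute term by term over conjugacy classes (|C| * chi_5(C) * conj(chi_1(C))):
  1*(2)*conj(1) + 1*(-2)*conj(1) + 2*(0)*conj(1) + 2*(0)*conj(1) + 2*(0)*conj(1)
  = (2) + (-2) + (0) + (0) + (0)
  = 0.
Dividing by |G| = 8 gives 0/8 = 0, matching the row-orthogonality relation <chi_5, chi_1> = [chi_5 = chi_1].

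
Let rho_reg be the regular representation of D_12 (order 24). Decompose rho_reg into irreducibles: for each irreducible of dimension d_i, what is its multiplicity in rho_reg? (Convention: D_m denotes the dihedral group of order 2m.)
Each irreducible V_i of dimension d_i appears with multiplicity d_i, i.e. rho_reg = (direct sum over all irreducibles V_i) d_i V_i. The irreducible dimensions for D_12 are 1, 1, 1, 1, 2, 2, 2, 2, 2: 4 irreducibles of dimension 1, each with multiplicity 1; 5 irreducibles of dimension 2, each with multiplicity 2. Total dimension 4*1*1 + 5*2*2 = 24 = |G|.

Why: General theorem: in the regular representation of a finite group G, each irreducible appears with multiplicity equal to its dimension. Check: dim(rho_reg) = sum d_i^2 = 1 + 1 + 1 + 1 + 4 + 4 + 4 + 4 + 4 = 24 = |G|.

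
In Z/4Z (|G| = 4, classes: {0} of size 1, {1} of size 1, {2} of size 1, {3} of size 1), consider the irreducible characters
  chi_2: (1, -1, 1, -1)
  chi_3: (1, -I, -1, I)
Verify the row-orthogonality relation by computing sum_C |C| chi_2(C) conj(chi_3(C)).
Sum = 0; so <chi_2, chi_3> = 0 (distinct irreducibles are orthogonal).

Working: Compute term by term over conjugacy classes (|C| * chi_2(C) * conj(chi_3(C))):
  1*(1)*conj(1) + 1*(-1)*conj(-I) + 1*(1)*conj(-1) + 1*(-1)*conj(I)
  = (1) + (-I) + (-1) + (I)
  = 0.
(Exp terms are combined using exp(i*s)*conj(exp(i*t)) = exp(i*(s-t)), and sums of them are collapsed using the identity that for every m > 1 the m distinct m-th roots of unity sum to 0, e.g. 1 + exp(2*I*pi/3) + exp(-2*I*pi/3) = 0.)
Dividing by |G| = 4 gives 0/4 = 0, matching the row-orthogonality relation <chi_2, chi_3> = [chi_2 = chi_3].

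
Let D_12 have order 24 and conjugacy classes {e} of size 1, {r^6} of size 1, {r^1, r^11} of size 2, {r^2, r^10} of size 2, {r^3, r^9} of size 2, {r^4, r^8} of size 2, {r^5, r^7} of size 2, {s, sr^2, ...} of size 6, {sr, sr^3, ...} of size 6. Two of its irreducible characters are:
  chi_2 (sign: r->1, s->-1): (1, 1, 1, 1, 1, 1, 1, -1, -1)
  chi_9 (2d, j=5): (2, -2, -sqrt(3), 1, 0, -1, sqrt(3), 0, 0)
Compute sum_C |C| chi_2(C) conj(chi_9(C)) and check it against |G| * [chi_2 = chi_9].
Sum = 0; so <chi_2, chi_9> = 0 (distinct irreducibles are orthogonal).

Details: Compute term by term over conjugacy classes (|C| * chi_2(C) * conj(chi_9(C))):
  1*(1)*conj(2) + 1*(1)*conj(-2) + 2*(1)*conj(-sqrt(3)) + 2*(1)*conj(1) + 2*(1)*conj(0) + 2*(1)*conj(-1) + 2*(1)*conj(sqrt(3)) + 6*(-1)*conj(0) + 6*(-1)*conj(0)
  = (2) + (-2) + (-2*sqrt(3)) + (2) + (0) + (-2) + (2*sqrt(3)) + (0) + (0)
  = 0.
Dividing by |G| = 24 gives 0/24 = 0, matching the row-orthogonality relation <chi_2, chi_9> = [chi_2 = chi_9].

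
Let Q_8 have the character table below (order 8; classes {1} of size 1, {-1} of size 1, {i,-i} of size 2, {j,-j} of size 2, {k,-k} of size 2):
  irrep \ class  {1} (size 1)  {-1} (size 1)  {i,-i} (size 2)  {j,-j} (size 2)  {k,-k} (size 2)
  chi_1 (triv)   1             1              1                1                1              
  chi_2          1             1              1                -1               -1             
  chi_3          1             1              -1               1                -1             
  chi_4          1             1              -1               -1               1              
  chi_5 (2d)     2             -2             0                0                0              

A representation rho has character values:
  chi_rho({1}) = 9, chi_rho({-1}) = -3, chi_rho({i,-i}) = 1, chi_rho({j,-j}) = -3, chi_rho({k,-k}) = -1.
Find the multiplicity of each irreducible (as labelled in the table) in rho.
Multiplicities: chi_1: 0, chi_2: 2, chi_3: 0, chi_4: 1, chi_5: 3.

Solution. Use <chi_rho, chi> = (1/|G|) sum_C |C| * chi_rho(C) * conj(chi(C)) with |G| = 8 for each irreducible chi in the table:
  <chi_rho, chi_1> = (1/8)[1*(9)*conj(1) + 1*(-3)*conj(1) + 2*(1)*conj(1) + 2*(-3)*conj(1) + 2*(-1)*conj(1)]
      = (1/8)[(9) + (-3) + (2) + (-6) + (-2)] = 0/8 = 0
  <chi_rho, chi_2> = (1/8)[1*(9)*conj(1) + 1*(-3)*conj(1) + 2*(1)*conj(1) + 2*(-3)*conj(-1) + 2*(-1)*conj(-1)]
      = (1/8)[(9) + (-3) + (2) + (6) + (2)] = 16/8 = 2
  <chi_rho, chi_3> = (1/8)[1*(9)*conj(1) + 1*(-3)*conj(1) + 2*(1)*conj(-1) + 2*(-3)*conj(1) + 2*(-1)*conj(-1)]
      = (1/8)[(9) + (-3) + (-2) + (-6) + (2)] = 0/8 = 0
  <chi_rho, chi_4> = (1/8)[1*(9)*conj(1) + 1*(-3)*conj(1) + 2*(1)*conj(-1) + 2*(-3)*conj(-1) + 2*(-1)*conj(1)]
      = (1/8)[(9) + (-3) + (-2) + (6) + (-2)] = 8/8 = 1
  <chi_rho, chi_5> = (1/8)[1*(9)*conj(2) + 1*(-3)*conj(-2) + 2*(1)*conj(0) + 2*(-3)*conj(0) + 2*(-1)*conj(0)]
      = (1/8)[(18) + (6) + (0) + (0) + (0)] = 24/8 = 3
Dimension check: dim(rho) = sum (mult * dim) = 0*1 + 2*1 + 0*1 + 1*1 + 3*2 = 9 = chi_rho(e) = 9.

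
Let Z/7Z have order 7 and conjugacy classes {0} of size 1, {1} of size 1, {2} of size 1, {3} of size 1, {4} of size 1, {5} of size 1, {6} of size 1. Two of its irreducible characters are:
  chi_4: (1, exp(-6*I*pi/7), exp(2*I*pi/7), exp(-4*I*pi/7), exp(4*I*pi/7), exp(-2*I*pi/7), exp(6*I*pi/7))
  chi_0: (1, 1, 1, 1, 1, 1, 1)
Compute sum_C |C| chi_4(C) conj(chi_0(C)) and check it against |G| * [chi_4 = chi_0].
Sum = 0; so <chi_4, chi_0> = 0 (distinct irreducibles are orthogonal).

Proof sketch: Compute term by term over conjugacy classes (|C| * chi_4(C) * conj(chi_0(C))):
  1*(1)*conj(1) + 1*(exp(-6*I*pi/7))*conj(1) + 1*(exp(2*I*pi/7))*conj(1) + 1*(exp(-4*I*pi/7))*conj(1) + 1*(exp(4*I*pi/7))*conj(1) + 1*(exp(-2*I*pi/7))*conj(1) + 1*(exp(6*I*pi/7))*conj(1)
  = (1) + (exp(-6*I*pi/7)) + (exp(2*I*pi/7)) + (exp(-4*I*pi/7)) + (exp(4*I*pi/7)) + (exp(-2*I*pi/7)) + (exp(6*I*pi/7))
  = 0.
(Exp terms are combined using exp(i*s)*conj(exp(i*t)) = exp(i*(s-t)), and sums of them are collapsed using the identity that for every m > 1 the m distinct m-th roots of unity sum to 0, e.g. 1 + exp(2*I*pi/3) + exp(-2*I*pi/3) = 0.)
Dividing by |G| = 7 gives 0/7 = 0, matching the row-orthogonality relation <chi_4, chi_0> = [chi_4 = chi_0].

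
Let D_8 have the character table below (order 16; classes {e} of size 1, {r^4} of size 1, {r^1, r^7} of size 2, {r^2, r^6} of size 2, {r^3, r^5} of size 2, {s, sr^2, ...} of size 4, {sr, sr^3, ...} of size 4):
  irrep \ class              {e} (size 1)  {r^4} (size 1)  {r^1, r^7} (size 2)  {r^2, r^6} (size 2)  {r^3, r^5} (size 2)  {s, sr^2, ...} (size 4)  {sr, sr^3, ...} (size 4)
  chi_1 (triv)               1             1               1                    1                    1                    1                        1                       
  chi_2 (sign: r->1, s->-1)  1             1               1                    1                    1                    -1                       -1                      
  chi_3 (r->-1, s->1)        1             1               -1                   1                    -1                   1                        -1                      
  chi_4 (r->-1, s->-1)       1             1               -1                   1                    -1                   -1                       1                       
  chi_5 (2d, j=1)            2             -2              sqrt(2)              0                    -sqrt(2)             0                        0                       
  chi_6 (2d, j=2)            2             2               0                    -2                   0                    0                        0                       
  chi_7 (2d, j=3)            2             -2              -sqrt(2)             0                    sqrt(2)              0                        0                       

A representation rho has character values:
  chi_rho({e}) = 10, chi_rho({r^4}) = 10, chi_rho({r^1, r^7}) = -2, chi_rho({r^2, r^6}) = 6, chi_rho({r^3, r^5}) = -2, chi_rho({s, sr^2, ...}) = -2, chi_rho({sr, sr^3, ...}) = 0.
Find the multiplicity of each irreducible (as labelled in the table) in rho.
Multiplicities: chi_1: 1, chi_2: 2, chi_3: 2, chi_4: 3, chi_5: 0, chi_6: 1, chi_7: 0.

Derivation: Use <chi_rho, chi> = (1/|G|) sum_C |C| * chi_rho(C) * conj(chi(C)) with |G| = 16 for each irreducible chi in the table:
  <chi_rho, chi_1> = (1/16)[1*(10)*conj(1) + 1*(10)*conj(1) + 2*(-2)*conj(1) + 2*(6)*conj(1) + 2*(-2)*conj(1) + 4*(-2)*conj(1) + 4*(0)*conj(1)]
      = (1/16)[(10) + (10) + (-4) + (12) + (-4) + (-8) + (0)] = 16/16 = 1
  <chi_rho, chi_2> = (1/16)[1*(10)*conj(1) + 1*(10)*conj(1) + 2*(-2)*conj(1) + 2*(6)*conj(1) + 2*(-2)*conj(1) + 4*(-2)*conj(-1) + 4*(0)*conj(-1)]
      = (1/16)[(10) + (10) + (-4) + (12) + (-4) + (8) + (0)] = 32/16 = 2
  <chi_rho, chi_3> = (1/16)[1*(10)*conj(1) + 1*(10)*conj(1) + 2*(-2)*conj(-1) + 2*(6)*conj(1) + 2*(-2)*conj(-1) + 4*(-2)*conj(1) + 4*(0)*conj(-1)]
      = (1/16)[(10) + (10) + (4) + (12) + (4) + (-8) + (0)] = 32/16 = 2
  <chi_rho, chi_4> = (1/16)[1*(10)*conj(1) + 1*(10)*conj(1) + 2*(-2)*conj(-1) + 2*(6)*conj(1) + 2*(-2)*conj(-1) + 4*(-2)*conj(-1) + 4*(0)*conj(1)]
      = (1/16)[(10) + (10) + (4) + (12) + (4) + (8) + (0)] = 48/16 = 3
  <chi_rho, chi_5> = (1/16)[1*(10)*conj(2) + 1*(10)*conj(-2) + 2*(-2)*conj(sqrt(2)) + 2*(6)*conj(0) + 2*(-2)*conj(-sqrt(2)) + 4*(-2)*conj(0) + 4*(0)*conj(0)]
      = (1/16)[(20) + (-20) + (-4*sqrt(2)) + (0) + (4*sqrt(2)) + (0) + (0)] = 0/16 = 0
  <chi_rho, chi_6> = (1/16)[1*(10)*conj(2) + 1*(10)*conj(2) + 2*(-2)*conj(0) + 2*(6)*conj(-2) + 2*(-2)*conj(0) + 4*(-2)*conj(0) + 4*(0)*conj(0)]
      = (1/16)[(20) + (20) + (0) + (-24) + (0) + (0) + (0)] = 16/16 = 1
  <chi_rho, chi_7> = (1/16)[1*(10)*conj(2) + 1*(10)*conj(-2) + 2*(-2)*conj(-sqrt(2)) + 2*(6)*conj(0) + 2*(-2)*conj(sqrt(2)) + 4*(-2)*conj(0) + 4*(0)*conj(0)]
      = (1/16)[(20) + (-20) + (4*sqrt(2)) + (0) + (-4*sqrt(2)) + (0) + (0)] = 0/16 = 0
Dimension check: dim(rho) = sum (mult * dim) = 1*1 + 2*1 + 2*1 + 3*1 + 0*2 + 1*2 + 0*2 = 10 = chi_rho(e) = 10.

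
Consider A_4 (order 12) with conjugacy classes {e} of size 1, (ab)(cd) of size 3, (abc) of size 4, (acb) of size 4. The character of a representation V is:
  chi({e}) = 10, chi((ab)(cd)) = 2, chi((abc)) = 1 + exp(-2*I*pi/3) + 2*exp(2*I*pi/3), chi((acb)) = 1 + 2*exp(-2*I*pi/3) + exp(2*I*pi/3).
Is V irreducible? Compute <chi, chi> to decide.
Not irreducible (reducible): <chi, chi> = 10 > 1.

Reasoning: <chi, chi> = (1/|G|) sum_C |C| * |chi(C)|^2 = (1/12)[1*|10|^2 + 3*|2|^2 + 4*|1 + exp(-2*I*pi/3) + 2*exp(2*I*pi/3)|^2 + 4*|1 + 2*exp(-2*I*pi/3) + exp(2*I*pi/3)|^2]
  = (1/12)[(100) + (12) + (4) + (4)] = 120/12 = 10.
(Exp terms are combined using exp(i*s)*conj(exp(i*t)) = exp(i*(s-t)), and sums of them are collapsed using the identity that for every m > 1 the m distinct m-th roots of unity sum to 0, e.g. 1 + exp(2*I*pi/3) + exp(-2*I*pi/3) = 0.)
A character is irreducible iff <chi, chi> = 1, so this representation is reducible.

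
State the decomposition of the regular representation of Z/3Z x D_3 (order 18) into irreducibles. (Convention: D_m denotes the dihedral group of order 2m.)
Each irreducible V_i of dimension d_i appears with multiplicity d_i, i.e. rho_reg = (direct sum over all irreducibles V_i) d_i V_i. The irreducible dimensions for Z/3Z x D_3 are 1, 1, 1, 1, 1, 1, 2, 2, 2: 6 irreducibles of dimension 1, each with multiplicity 1; 3 irreducibles of dimension 2, each with multiplicity 2. Total dimension 6*1*1 + 3*2*2 = 18 = |G|.

Working: General theorem: in the regular representation of a finite group G, each irreducible appears with multiplicity equal to its dimension. Check: dim(rho_reg) = sum d_i^2 = 1 + 1 + 1 + 1 + 1 + 1 + 4 + 4 + 4 = 18 = |G|.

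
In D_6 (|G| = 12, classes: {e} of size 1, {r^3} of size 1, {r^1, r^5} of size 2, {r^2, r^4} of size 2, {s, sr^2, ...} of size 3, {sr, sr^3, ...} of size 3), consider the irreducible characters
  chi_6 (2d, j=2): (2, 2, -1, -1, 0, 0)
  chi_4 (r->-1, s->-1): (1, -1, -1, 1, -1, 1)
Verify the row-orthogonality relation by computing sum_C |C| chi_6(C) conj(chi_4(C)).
Sum = 0; so <chi_6, chi_4> = 0 (distinct irreducibles are orthogonal).

Compute term by term over conjugacy classes (|C| * chi_6(C) * conj(chi_4(C))):
  1*(2)*conj(1) + 1*(2)*conj(-1) + 2*(-1)*conj(-1) + 2*(-1)*conj(1) + 3*(0)*conj(-1) + 3*(0)*conj(1)
  = (2) + (-2) + (2) + (-2) + (0) + (0)
  = 0.
Dividing by |G| = 12 gives 0/12 = 0, matching the row-orthogonality relation <chi_6, chi_4> = [chi_6 = chi_4].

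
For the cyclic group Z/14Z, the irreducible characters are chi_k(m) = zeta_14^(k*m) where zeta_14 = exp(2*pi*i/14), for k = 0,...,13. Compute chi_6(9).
chi_6(9) = zeta_14^54 = exp(-2*I*pi/7)

Reasoning: chi_6(9) = zeta_14^(6*9) = zeta_14^54. Since zeta_14^14 = 1, this equals zeta_14^12 = exp(2*pi*i*12/14) = exp(-2*I*pi/7).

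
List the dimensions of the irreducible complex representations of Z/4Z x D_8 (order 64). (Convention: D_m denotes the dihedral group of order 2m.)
Dimensions: 1, 1, 1, 1, 1, 1, 1, 1, 1, 1, 1, 1, 1, 1, 1, 1, 2, 2, 2, 2, 2, 2, 2, 2, 2, 2, 2, 2

Justification: There are 28 irreducibles (= number of conjugacy classes). Their dimensions d_i satisfy sum d_i^2 = |G| = 64: 1 + 1 + 1 + 1 + 1 + 1 + 1 + 1 + 1 + 1 + 1 + 1 + 1 + 1 + 1 + 1 + 4 + 4 + 4 + 4 + 4 + 4 + 4 + 4 + 4 + 4 + 4 + 4 = 64. (For the product with Z/4Z: each of the 4 1-dim characters of Z/4Z tensors with each irrep of D_8, giving 4 copies of each D_8-dimension.)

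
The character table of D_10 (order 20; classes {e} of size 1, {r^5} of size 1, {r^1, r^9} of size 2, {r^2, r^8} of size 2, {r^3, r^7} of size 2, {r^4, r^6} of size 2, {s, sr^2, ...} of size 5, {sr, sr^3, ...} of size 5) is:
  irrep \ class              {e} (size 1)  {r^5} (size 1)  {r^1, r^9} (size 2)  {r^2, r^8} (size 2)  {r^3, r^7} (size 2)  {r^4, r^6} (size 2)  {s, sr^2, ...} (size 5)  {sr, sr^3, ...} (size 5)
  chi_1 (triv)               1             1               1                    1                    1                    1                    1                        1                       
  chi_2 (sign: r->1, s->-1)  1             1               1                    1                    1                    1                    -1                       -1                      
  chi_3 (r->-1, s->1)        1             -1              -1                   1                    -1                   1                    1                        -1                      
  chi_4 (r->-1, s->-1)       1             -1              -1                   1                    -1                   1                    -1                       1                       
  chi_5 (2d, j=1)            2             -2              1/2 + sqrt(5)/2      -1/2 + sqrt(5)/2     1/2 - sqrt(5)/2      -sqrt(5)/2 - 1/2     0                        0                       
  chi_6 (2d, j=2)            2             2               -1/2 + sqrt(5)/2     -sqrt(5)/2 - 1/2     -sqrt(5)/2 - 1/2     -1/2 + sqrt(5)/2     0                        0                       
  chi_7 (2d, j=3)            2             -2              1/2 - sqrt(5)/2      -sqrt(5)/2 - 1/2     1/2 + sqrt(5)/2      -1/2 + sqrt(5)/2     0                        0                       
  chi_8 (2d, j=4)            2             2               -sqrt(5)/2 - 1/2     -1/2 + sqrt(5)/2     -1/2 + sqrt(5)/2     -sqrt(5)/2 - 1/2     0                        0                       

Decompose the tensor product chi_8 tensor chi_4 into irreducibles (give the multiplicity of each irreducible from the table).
chi_8 tensor chi_4 = chi_5 (all other irreducibles have multiplicity 0).

Why: The character of a tensor product is the pointwise product (chi_8 * chi_4)(C) = chi_8(C) * chi_4(C):
  {e}: (2)*(1), {r^5}: (2)*(-1), {r^1, r^9}: (-sqrt(5)/2 - 1/2)*(-1), {r^2, r^8}: (-1/2 + sqrt(5)/2)*(1), {r^3, r^7}: (-1/2 + sqrt(5)/2)*(-1), {r^4, r^6}: (-sqrt(5)/2 - 1/2)*(1), {s, sr^2, ...}: (0)*(-1), {sr, sr^3, ...}: (0)*(1)
so (chi_8 * chi_4) takes values
  {e} -> 2, {r^5} -> -2, {r^1, r^9} -> 1/2 + sqrt(5)/2, {r^2, r^8} -> -1/2 + sqrt(5)/2, {r^3, r^7} -> 1/2 - sqrt(5)/2, {r^4, r^6} -> -sqrt(5)/2 - 1/2, {s, sr^2, ...} -> 0, {sr, sr^3, ...} -> 0.
Now take the inner product of this character with each irreducible chi from the table, <chi_8*chi_4, chi> = (1/20) sum_C |C| (chi_8*chi_4)(C) conj(chi(C)):
  <chi_8*chi_4, chi_1> = (1/20)[1*(2)*conj(1) + 1*(-2)*conj(1) + 2*(1/2 + sqrt(5)/2)*conj(1) + 2*(-1/2 + sqrt(5)/2)*conj(1) + 2*(1/2 - sqrt(5)/2)*conj(1) + 2*(-sqrt(5)/2 - 1/2)*conj(1) + 5*(0)*conj(1) + 5*(0)*conj(1)]
      = (1/20)[(2) + (-2) + (1 + sqrt(5)) + (-1 + sqrt(5)) + (1 - sqrt(5)) + (-sqrt(5) - 1) + (0) + (0)] = 0/20 = 0
  <chi_8*chi_4, chi_2> = (1/20)[1*(2)*conj(1) + 1*(-2)*conj(1) + 2*(1/2 + sqrt(5)/2)*conj(1) + 2*(-1/2 + sqrt(5)/2)*conj(1) + 2*(1/2 - sqrt(5)/2)*conj(1) + 2*(-sqrt(5)/2 - 1/2)*conj(1) + 5*(0)*conj(-1) + 5*(0)*conj(-1)]
      = (1/20)[(2) + (-2) + (1 + sqrt(5)) + (-1 + sqrt(5)) + (1 - sqrt(5)) + (-sqrt(5) - 1) + (0) + (0)] = 0/20 = 0
  <chi_8*chi_4, chi_3> = (1/20)[1*(2)*conj(1) + 1*(-2)*conj(-1) + 2*(1/2 + sqrt(5)/2)*conj(-1) + 2*(-1/2 + sqrt(5)/2)*conj(1) + 2*(1/2 - sqrt(5)/2)*conj(-1) + 2*(-sqrt(5)/2 - 1/2)*conj(1) + 5*(0)*conj(1) + 5*(0)*conj(-1)]
      = (1/20)[(2) + (2) + (-sqrt(5) - 1) + (-1 + sqrt(5)) + (-1 + sqrt(5)) + (-sqrt(5) - 1) + (0) + (0)] = 0/20 = 0
  <chi_8*chi_4, chi_4> = (1/20)[1*(2)*conj(1) + 1*(-2)*conj(-1) + 2*(1/2 + sqrt(5)/2)*conj(-1) + 2*(-1/2 + sqrt(5)/2)*conj(1) + 2*(1/2 - sqrt(5)/2)*conj(-1) + 2*(-sqrt(5)/2 - 1/2)*conj(1) + 5*(0)*conj(-1) + 5*(0)*conj(1)]
      = (1/20)[(2) + (2) + (-sqrt(5) - 1) + (-1 + sqrt(5)) + (-1 + sqrt(5)) + (-sqrt(5) - 1) + (0) + (0)] = 0/20 = 0
  <chi_8*chi_4, chi_5> = (1/20)[1*(2)*conj(2) + 1*(-2)*conj(-2) + 2*(1/2 + sqrt(5)/2)*conj(1/2 + sqrt(5)/2) + 2*(-1/2 + sqrt(5)/2)*conj(-1/2 + sqrt(5)/2) + 2*(1/2 - sqrt(5)/2)*conj(1/2 - sqrt(5)/2) + 2*(-sqrt(5)/2 - 1/2)*conj(-sqrt(5)/2 - 1/2) + 5*(0)*conj(0) + 5*(0)*conj(0)]
      = (1/20)[(4) + (4) + (sqrt(5) + 3) + (3 - sqrt(5)) + (3 - sqrt(5)) + (sqrt(5) + 3) + (0) + (0)] = 20/20 = 1
  <chi_8*chi_4, chi_6> = (1/20)[1*(2)*conj(2) + 1*(-2)*conj(2) + 2*(1/2 + sqrt(5)/2)*conj(-1/2 + sqrt(5)/2) + 2*(-1/2 + sqrt(5)/2)*conj(-sqrt(5)/2 - 1/2) + 2*(1/2 - sqrt(5)/2)*conj(-sqrt(5)/2 - 1/2) + 2*(-sqrt(5)/2 - 1/2)*conj(-1/2 + sqrt(5)/2) + 5*(0)*conj(0) + 5*(0)*conj(0)]
      = (1/20)[(4) + (-4) + (2) + (-2) + (2) + (-2) + (0) + (0)] = 0/20 = 0
  <chi_8*chi_4, chi_7> = (1/20)[1*(2)*conj(2) + 1*(-2)*conj(-2) + 2*(1/2 + sqrt(5)/2)*conj(1/2 - sqrt(5)/2) + 2*(-1/2 + sqrt(5)/2)*conj(-sqrt(5)/2 - 1/2) + 2*(1/2 - sqrt(5)/2)*conj(1/2 + sqrt(5)/2) + 2*(-sqrt(5)/2 - 1/2)*conj(-1/2 + sqrt(5)/2) + 5*(0)*conj(0) + 5*(0)*conj(0)]
      = (1/20)[(4) + (4) + (-2) + (-2) + (-2) + (-2) + (0) + (0)] = 0/20 = 0
  <chi_8*chi_4, chi_8> = (1/20)[1*(2)*conj(2) + 1*(-2)*conj(2) + 2*(1/2 + sqrt(5)/2)*conj(-sqrt(5)/2 - 1/2) + 2*(-1/2 + sqrt(5)/2)*conj(-1/2 + sqrt(5)/2) + 2*(1/2 - sqrt(5)/2)*conj(-1/2 + sqrt(5)/2) + 2*(-sqrt(5)/2 - 1/2)*conj(-sqrt(5)/2 - 1/2) + 5*(0)*conj(0) + 5*(0)*conj(0)]
      = (1/20)[(4) + (-4) + (-3 - sqrt(5)) + (3 - sqrt(5)) + (-3 + sqrt(5)) + (sqrt(5) + 3) + (0) + (0)] = 0/20 = 0
Hence the multiplicities are chi_5: 1. Dimension check: dim(chi_8)*dim(chi_4) = 2*1 = 2 and sum (mult * dim) = 1*2 = 2.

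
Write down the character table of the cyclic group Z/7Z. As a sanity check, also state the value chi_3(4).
Character table of Z/7Z (irreps indexed chi_0,...,chi_6 with chi_k(m) = zeta_7^(k*m), zeta_7 = exp(2*pi*i/7)):
  irrep \ class  {0} (size 1)  {1} (size 1)    {2} (size 1)    {3} (size 1)    {4} (size 1)    {5} (size 1)    {6} (size 1)  
  chi_0          1             1               1               1               1               1               1             
  chi_1          1             exp(2*I*pi/7)   exp(4*I*pi/7)   exp(6*I*pi/7)   exp(-6*I*pi/7)  exp(-4*I*pi/7)  exp(-2*I*pi/7)
  chi_2          1             exp(4*I*pi/7)   exp(-6*I*pi/7)  exp(-2*I*pi/7)  exp(2*I*pi/7)   exp(6*I*pi/7)   exp(-4*I*pi/7)
  chi_3          1             exp(6*I*pi/7)   exp(-2*I*pi/7)  exp(4*I*pi/7)   exp(-4*I*pi/7)  exp(2*I*pi/7)   exp(-6*I*pi/7)
  chi_4          1             exp(-6*I*pi/7)  exp(2*I*pi/7)   exp(-4*I*pi/7)  exp(4*I*pi/7)   exp(-2*I*pi/7)  exp(6*I*pi/7) 
  chi_5          1             exp(-4*I*pi/7)  exp(6*I*pi/7)   exp(2*I*pi/7)   exp(-2*I*pi/7)  exp(-6*I*pi/7)  exp(4*I*pi/7) 
  chi_6          1             exp(-2*I*pi/7)  exp(-4*I*pi/7)  exp(-6*I*pi/7)  exp(6*I*pi/7)   exp(4*I*pi/7)   exp(2*I*pi/7) 

Spot check: chi_3(4) = zeta_7^(3*4) = zeta_7^12 = exp(-4*I*pi/7).

Working: Z/7Z is abelian, so all 7 irreducible complex representations are 1-dimensional. They are given by chi_k(m) = zeta_7^(k*m) for k = 0,...,6. Row orthogonality: sum_m chi_k(m) conj(chi_l(m)) = 7 * [k = l].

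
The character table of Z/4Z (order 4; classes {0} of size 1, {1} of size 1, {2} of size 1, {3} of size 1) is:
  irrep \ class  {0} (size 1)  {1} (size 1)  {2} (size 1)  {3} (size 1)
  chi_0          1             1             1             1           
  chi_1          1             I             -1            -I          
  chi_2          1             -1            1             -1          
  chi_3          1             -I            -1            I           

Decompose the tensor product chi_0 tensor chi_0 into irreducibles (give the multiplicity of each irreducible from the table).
chi_0 tensor chi_0 = chi_0 (all other irreducibles have multiplicity 0).

Derivation: The character of a tensor product is the pointwise product (chi_0 * chi_0)(C) = chi_0(C) * chi_0(C):
  {0}: (1)*(1), {1}: (1)*(1), {2}: (1)*(1), {3}: (1)*(1)
so (chi_0 * chi_0) takes values
  {0} -> 1, {1} -> 1, {2} -> 1, {3} -> 1.
Now take the inner product of this character with each irreducible chi from the table, <chi_0*chi_0, chi> = (1/4) sum_C |C| (chi_0*chi_0)(C) conj(chi(C)):
  <chi_0*chi_0, chi_0> = (1/4)[1*(1)*conj(1) + 1*(1)*conj(1) + 1*(1)*conj(1) + 1*(1)*conj(1)]
      = (1/4)[(1) + (1) + (1) + (1)] = 4/4 = 1
  <chi_0*chi_0, chi_1> = (1/4)[1*(1)*conj(1) + 1*(1)*conj(I) + 1*(1)*conj(-1) + 1*(1)*conj(-I)]
      = (1/4)[(1) + (-I) + (-1) + (I)] = 0/4 = 0
  <chi_0*chi_0, chi_2> = (1/4)[1*(1)*conj(1) + 1*(1)*conj(-1) + 1*(1)*conj(1) + 1*(1)*conj(-1)]
      = (1/4)[(1) + (-1) + (1) + (-1)] = 0/4 = 0
  <chi_0*chi_0, chi_3> = (1/4)[1*(1)*conj(1) + 1*(1)*conj(-I) + 1*(1)*conj(-1) + 1*(1)*conj(I)]
      = (1/4)[(1) + (I) + (-1) + (-I)] = 0/4 = 0
(Exp terms are combined using exp(i*s)*conj(exp(i*t)) = exp(i*(s-t)), and sums of them are collapsed using the identity that for every m > 1 the m distinct m-th roots of unity sum to 0, e.g. 1 + exp(2*I*pi/3) + exp(-2*I*pi/3) = 0.)
Hence the multiplicities are chi_0: 1. Dimension check: dim(chi_0)*dim(chi_0) = 1*1 = 1 and sum (mult * dim) = 1*1 = 1.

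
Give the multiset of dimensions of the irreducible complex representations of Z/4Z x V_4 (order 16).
Dimensions: 1, 1, 1, 1, 1, 1, 1, 1, 1, 1, 1, 1, 1, 1, 1, 1

Proof sketch: There are 16 irreducibles (= number of conjugacy classes). Their dimensions d_i satisfy sum d_i^2 = |G| = 16: 1 + 1 + 1 + 1 + 1 + 1 + 1 + 1 + 1 + 1 + 1 + 1 + 1 + 1 + 1 + 1 = 16. (For the product with Z/4Z: each of the 4 1-dim characters of Z/4Z tensors with each irrep of V_4, giving 4 copies of each V_4-dimension.)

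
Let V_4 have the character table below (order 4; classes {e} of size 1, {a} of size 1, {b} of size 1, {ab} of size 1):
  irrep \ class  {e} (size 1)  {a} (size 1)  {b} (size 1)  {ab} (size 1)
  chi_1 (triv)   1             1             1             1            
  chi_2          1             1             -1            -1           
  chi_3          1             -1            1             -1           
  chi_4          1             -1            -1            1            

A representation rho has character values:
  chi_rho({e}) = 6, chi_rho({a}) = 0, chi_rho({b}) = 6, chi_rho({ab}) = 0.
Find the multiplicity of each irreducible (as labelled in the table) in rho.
Multiplicities: chi_1: 3, chi_2: 0, chi_3: 3, chi_4: 0.

Solution. Use <chi_rho, chi> = (1/|G|) sum_C |C| * chi_rho(C) * conj(chi(C)) with |G| = 4 for each irreducible chi in the table:
  <chi_rho, chi_1> = (1/4)[1*(6)*conj(1) + 1*(0)*conj(1) + 1*(6)*conj(1) + 1*(0)*conj(1)]
      = (1/4)[(6) + (0) + (6) + (0)] = 12/4 = 3
  <chi_rho, chi_2> = (1/4)[1*(6)*conj(1) + 1*(0)*conj(1) + 1*(6)*conj(-1) + 1*(0)*conj(-1)]
      = (1/4)[(6) + (0) + (-6) + (0)] = 0/4 = 0
  <chi_rho, chi_3> = (1/4)[1*(6)*conj(1) + 1*(0)*conj(-1) + 1*(6)*conj(1) + 1*(0)*conj(-1)]
      = (1/4)[(6) + (0) + (6) + (0)] = 12/4 = 3
  <chi_rho, chi_4> = (1/4)[1*(6)*conj(1) + 1*(0)*conj(-1) + 1*(6)*conj(-1) + 1*(0)*conj(1)]
      = (1/4)[(6) + (0) + (-6) + (0)] = 0/4 = 0
Dimension check: dim(rho) = sum (mult * dim) = 3*1 + 0*1 + 3*1 + 0*1 = 6 = chi_rho(e) = 6.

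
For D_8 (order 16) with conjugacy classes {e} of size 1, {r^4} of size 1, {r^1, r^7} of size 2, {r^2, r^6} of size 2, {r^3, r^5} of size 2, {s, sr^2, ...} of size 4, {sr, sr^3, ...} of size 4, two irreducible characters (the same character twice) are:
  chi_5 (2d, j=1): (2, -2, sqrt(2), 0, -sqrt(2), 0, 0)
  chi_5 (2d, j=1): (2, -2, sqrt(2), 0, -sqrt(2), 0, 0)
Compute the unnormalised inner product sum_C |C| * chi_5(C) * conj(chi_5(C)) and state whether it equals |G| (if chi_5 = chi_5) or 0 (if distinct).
Sum = 16 = |G| = 16; so <chi_5, chi_5> = 1 (norm-1 confirms irreducibility).

Explanation: Compute term by term over conjugacy classes (|C| * chi_5(C) * conj(chi_5(C))):
  1*(2)*conj(2) + 1*(-2)*conj(-2) + 2*(sqrt(2))*conj(sqrt(2)) + 2*(0)*conj(0) + 2*(-sqrt(2))*conj(-sqrt(2)) + 4*(0)*conj(0) + 4*(0)*conj(0)
  = (4) + (4) + (4) + (0) + (4) + (0) + (0)
  = 16.
Dividing by |G| = 16 gives 16/16 = 1, matching the row-orthogonality relation <chi_5, chi_5> = [chi_5 = chi_5].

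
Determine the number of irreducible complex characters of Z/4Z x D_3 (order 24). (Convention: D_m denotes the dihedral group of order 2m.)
12

Solution. The number of irreducible complex representations of a finite group equals its number of conjugacy classes. For a direct product, #classes(G x H) = #classes(G) * #classes(H). Z/4Z has 4 classes (abelian), D_3 has 3 classes, so 4 * 3 = 12, so Z/4Z x D_3 (order 24) has exactly 12 irreducible complex representations.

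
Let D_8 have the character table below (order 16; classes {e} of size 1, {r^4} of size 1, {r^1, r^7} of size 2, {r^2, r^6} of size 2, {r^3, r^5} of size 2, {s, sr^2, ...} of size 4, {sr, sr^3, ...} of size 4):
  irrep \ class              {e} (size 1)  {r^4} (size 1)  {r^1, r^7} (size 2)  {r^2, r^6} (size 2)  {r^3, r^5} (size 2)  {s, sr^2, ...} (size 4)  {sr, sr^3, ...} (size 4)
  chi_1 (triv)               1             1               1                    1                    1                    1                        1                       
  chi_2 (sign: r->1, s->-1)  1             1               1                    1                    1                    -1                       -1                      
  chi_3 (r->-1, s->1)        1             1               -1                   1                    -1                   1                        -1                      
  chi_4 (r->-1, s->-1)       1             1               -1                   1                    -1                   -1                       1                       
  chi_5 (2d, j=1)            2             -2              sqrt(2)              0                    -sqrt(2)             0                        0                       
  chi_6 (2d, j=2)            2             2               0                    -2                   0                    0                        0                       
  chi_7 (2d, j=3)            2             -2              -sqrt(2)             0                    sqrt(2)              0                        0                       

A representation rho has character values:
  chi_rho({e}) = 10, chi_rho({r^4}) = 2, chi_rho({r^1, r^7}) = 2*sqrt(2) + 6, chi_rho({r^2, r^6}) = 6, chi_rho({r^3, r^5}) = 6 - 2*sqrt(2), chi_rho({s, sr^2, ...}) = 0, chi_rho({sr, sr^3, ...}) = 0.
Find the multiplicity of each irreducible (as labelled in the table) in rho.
Multiplicities: chi_1: 3, chi_2: 3, chi_3: 0, chi_4: 0, chi_5: 2, chi_6: 0, chi_7: 0.

Solution. Use <chi_rho, chi> = (1/|G|) sum_C |C| * chi_rho(C) * conj(chi(C)) with |G| = 16 for each irreducible chi in the table:
  <chi_rho, chi_1> = (1/16)[1*(10)*conj(1) + 1*(2)*conj(1) + 2*(2*sqrt(2) + 6)*conj(1) + 2*(6)*conj(1) + 2*(6 - 2*sqrt(2))*conj(1) + 4*(0)*conj(1) + 4*(0)*conj(1)]
      = (1/16)[(10) + (2) + (4*sqrt(2) + 12) + (12) + (12 - 4*sqrt(2)) + (0) + (0)] = 48/16 = 3
  <chi_rho, chi_2> = (1/16)[1*(10)*conj(1) + 1*(2)*conj(1) + 2*(2*sqrt(2) + 6)*conj(1) + 2*(6)*conj(1) + 2*(6 - 2*sqrt(2))*conj(1) + 4*(0)*conj(-1) + 4*(0)*conj(-1)]
      = (1/16)[(10) + (2) + (4*sqrt(2) + 12) + (12) + (12 - 4*sqrt(2)) + (0) + (0)] = 48/16 = 3
  <chi_rho, chi_3> = (1/16)[1*(10)*conj(1) + 1*(2)*conj(1) + 2*(2*sqrt(2) + 6)*conj(-1) + 2*(6)*conj(1) + 2*(6 - 2*sqrt(2))*conj(-1) + 4*(0)*conj(1) + 4*(0)*conj(-1)]
      = (1/16)[(10) + (2) + (-12 - 4*sqrt(2)) + (12) + (-12 + 4*sqrt(2)) + (0) + (0)] = 0/16 = 0
  <chi_rho, chi_4> = (1/16)[1*(10)*conj(1) + 1*(2)*conj(1) + 2*(2*sqrt(2) + 6)*conj(-1) + 2*(6)*conj(1) + 2*(6 - 2*sqrt(2))*conj(-1) + 4*(0)*conj(-1) + 4*(0)*conj(1)]
      = (1/16)[(10) + (2) + (-12 - 4*sqrt(2)) + (12) + (-12 + 4*sqrt(2)) + (0) + (0)] = 0/16 = 0
  <chi_rho, chi_5> = (1/16)[1*(10)*conj(2) + 1*(2)*conj(-2) + 2*(2*sqrt(2) + 6)*conj(sqrt(2)) + 2*(6)*conj(0) + 2*(6 - 2*sqrt(2))*conj(-sqrt(2)) + 4*(0)*conj(0) + 4*(0)*conj(0)]
      = (1/16)[(20) + (-4) + (8 + 12*sqrt(2)) + (0) + (8 - 12*sqrt(2)) + (0) + (0)] = 32/16 = 2
  <chi_rho, chi_6> = (1/16)[1*(10)*conj(2) + 1*(2)*conj(2) + 2*(2*sqrt(2) + 6)*conj(0) + 2*(6)*conj(-2) + 2*(6 - 2*sqrt(2))*conj(0) + 4*(0)*conj(0) + 4*(0)*conj(0)]
      = (1/16)[(20) + (4) + (0) + (-24) + (0) + (0) + (0)] = 0/16 = 0
  <chi_rho, chi_7> = (1/16)[1*(10)*conj(2) + 1*(2)*conj(-2) + 2*(2*sqrt(2) + 6)*conj(-sqrt(2)) + 2*(6)*conj(0) + 2*(6 - 2*sqrt(2))*conj(sqrt(2)) + 4*(0)*conj(0) + 4*(0)*conj(0)]
      = (1/16)[(20) + (-4) + (-12*sqrt(2) - 8) + (0) + (-8 + 12*sqrt(2)) + (0) + (0)] = 0/16 = 0
Dimension check: dim(rho) = sum (mult * dim) = 3*1 + 3*1 + 0*1 + 0*1 + 2*2 + 0*2 + 0*2 = 10 = chi_rho(e) = 10.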